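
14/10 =7/5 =1.40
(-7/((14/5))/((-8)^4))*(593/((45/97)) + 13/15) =-7195/9216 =-0.78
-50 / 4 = -25 / 2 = -12.50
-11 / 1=-11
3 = 3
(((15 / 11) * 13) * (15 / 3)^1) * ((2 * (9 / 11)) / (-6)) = -2925 / 121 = -24.17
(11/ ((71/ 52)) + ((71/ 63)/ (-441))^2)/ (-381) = -441524348819/ 20880534052539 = -0.02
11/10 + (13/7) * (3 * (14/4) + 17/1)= 1826/35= 52.17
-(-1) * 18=18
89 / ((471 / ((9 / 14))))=267 / 2198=0.12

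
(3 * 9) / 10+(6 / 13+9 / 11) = 5691 / 1430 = 3.98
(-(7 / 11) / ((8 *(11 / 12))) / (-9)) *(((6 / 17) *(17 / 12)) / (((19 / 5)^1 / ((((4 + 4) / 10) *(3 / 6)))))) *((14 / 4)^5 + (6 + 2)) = 119441 / 441408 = 0.27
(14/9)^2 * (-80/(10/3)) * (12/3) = -6272/27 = -232.30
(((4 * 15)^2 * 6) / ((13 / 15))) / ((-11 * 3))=-108000 / 143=-755.24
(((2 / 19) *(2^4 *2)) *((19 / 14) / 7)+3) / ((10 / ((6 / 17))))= 537 / 4165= 0.13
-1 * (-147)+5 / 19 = 2798 / 19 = 147.26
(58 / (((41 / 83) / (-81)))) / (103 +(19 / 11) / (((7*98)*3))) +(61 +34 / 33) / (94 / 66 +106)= -91.76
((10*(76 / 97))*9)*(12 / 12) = 70.52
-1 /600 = -0.00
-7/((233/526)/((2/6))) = -3682/699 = -5.27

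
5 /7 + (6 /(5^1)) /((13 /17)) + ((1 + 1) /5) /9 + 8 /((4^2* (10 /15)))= 50417 /16380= 3.08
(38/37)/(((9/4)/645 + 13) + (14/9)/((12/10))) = 882360/12285517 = 0.07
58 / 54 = 29 / 27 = 1.07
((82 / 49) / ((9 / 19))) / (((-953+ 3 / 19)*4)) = -14801 / 15967728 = -0.00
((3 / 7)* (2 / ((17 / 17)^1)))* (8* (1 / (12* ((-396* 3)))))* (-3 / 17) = 1 / 11781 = 0.00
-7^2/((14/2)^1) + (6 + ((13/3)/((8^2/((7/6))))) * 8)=-53/144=-0.37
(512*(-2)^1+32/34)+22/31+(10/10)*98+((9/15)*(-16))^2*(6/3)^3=-2464636/13175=-187.07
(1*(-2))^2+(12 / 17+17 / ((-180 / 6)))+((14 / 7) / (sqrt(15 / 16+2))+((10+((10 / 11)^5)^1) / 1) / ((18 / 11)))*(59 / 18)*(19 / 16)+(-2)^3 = 1121*sqrt(47) / 1692+23013073649 / 1075235040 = 25.94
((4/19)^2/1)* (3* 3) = 144/361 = 0.40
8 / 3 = 2.67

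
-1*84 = -84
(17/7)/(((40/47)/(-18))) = -7191/140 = -51.36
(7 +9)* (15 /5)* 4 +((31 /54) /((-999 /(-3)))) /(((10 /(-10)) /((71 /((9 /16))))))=15518840 /80919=191.78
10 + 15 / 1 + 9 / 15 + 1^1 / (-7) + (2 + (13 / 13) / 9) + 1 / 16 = 139259 / 5040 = 27.63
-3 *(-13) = 39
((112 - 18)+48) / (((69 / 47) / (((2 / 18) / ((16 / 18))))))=3337 / 276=12.09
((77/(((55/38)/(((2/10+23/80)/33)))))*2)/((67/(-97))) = -167713/73700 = -2.28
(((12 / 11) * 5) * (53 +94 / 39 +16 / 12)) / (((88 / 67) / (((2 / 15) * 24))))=1186168 / 1573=754.08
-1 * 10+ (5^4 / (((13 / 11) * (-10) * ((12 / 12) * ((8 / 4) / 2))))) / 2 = -1895 / 52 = -36.44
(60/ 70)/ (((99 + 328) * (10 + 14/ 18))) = 54/ 289933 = 0.00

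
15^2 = 225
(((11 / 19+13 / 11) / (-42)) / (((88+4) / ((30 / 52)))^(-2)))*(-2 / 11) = 193.83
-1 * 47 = -47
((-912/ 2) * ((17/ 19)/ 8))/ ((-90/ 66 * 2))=187/ 10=18.70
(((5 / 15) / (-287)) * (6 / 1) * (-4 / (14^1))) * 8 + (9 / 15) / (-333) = 15751 / 1114995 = 0.01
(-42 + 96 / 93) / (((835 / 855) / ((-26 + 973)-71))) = -190240920 / 5177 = -36747.33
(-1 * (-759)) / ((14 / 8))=3036 / 7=433.71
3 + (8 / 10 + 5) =44 / 5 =8.80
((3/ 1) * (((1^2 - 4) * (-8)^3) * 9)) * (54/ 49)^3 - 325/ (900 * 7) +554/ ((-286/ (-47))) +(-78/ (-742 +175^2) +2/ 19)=910427649002040427/ 16375149714924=55598.13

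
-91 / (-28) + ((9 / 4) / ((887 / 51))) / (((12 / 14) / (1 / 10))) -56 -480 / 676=-640924861 / 11992240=-53.44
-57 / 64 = -0.89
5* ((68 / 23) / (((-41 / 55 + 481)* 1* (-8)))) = -4675 / 1215044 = -0.00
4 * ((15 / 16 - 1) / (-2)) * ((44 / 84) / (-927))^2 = 121 / 3031712712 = 0.00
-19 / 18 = -1.06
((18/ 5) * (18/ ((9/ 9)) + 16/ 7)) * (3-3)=0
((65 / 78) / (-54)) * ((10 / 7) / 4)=-25 / 4536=-0.01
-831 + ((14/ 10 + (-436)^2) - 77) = 945947/ 5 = 189189.40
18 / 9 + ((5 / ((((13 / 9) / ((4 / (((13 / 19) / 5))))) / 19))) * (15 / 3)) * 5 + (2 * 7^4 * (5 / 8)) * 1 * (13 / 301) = 1400895991 / 29068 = 48193.75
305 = 305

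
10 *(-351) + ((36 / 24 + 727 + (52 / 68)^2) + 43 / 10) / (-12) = -20641047 / 5780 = -3571.12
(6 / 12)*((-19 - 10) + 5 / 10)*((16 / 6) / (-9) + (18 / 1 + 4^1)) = -5567 / 18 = -309.28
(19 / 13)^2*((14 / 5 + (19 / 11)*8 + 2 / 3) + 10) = 1625222 / 27885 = 58.28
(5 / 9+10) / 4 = 95 / 36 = 2.64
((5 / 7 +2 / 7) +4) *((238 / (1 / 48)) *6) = 342720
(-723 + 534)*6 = -1134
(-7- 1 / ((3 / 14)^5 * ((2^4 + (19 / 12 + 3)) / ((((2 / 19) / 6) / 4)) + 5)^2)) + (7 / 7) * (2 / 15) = -46035686023 / 6704128215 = -6.87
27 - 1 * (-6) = 33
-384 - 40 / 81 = -31144 / 81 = -384.49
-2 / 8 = -1 / 4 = -0.25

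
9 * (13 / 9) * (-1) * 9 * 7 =-819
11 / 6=1.83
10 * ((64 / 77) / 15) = 128 / 231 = 0.55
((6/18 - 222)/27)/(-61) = 665/4941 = 0.13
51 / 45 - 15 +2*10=92 / 15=6.13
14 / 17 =0.82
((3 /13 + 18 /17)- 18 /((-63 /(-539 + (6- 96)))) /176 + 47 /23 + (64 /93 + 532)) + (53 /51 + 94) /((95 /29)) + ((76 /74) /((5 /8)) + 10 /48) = 96531637703513 /170591681260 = 565.86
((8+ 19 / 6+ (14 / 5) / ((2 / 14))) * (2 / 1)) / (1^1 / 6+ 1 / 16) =14768 / 55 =268.51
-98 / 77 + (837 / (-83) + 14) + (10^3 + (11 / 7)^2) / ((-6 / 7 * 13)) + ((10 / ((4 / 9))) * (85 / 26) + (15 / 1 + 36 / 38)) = 41348513 / 18942924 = 2.18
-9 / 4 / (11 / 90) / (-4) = 405 / 88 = 4.60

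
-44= -44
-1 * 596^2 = -355216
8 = 8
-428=-428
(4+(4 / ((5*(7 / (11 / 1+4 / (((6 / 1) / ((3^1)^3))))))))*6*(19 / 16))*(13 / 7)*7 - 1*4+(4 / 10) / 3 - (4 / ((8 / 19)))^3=-502.26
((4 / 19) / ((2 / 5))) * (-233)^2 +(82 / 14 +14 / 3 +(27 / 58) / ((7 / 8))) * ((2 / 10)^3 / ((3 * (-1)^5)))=123982375823 / 4339125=28573.13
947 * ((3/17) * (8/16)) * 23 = 65343/34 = 1921.85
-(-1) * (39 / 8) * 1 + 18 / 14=345 / 56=6.16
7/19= 0.37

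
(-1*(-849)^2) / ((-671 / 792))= 51897672 / 61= 850781.51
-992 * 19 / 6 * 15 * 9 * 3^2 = -3816720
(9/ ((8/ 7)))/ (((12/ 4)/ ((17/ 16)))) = 357/ 128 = 2.79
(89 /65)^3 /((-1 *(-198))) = 704969 /54375750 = 0.01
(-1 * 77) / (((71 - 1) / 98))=-539 / 5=-107.80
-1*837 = -837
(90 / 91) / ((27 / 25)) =250 / 273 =0.92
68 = 68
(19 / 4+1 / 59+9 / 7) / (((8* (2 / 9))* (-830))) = -89991 / 21938560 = -0.00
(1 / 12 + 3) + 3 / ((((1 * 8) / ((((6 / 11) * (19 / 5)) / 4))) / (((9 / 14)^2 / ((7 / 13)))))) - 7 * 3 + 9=-31756691 / 3622080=-8.77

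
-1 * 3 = -3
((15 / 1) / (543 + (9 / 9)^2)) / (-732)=-5 / 132736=-0.00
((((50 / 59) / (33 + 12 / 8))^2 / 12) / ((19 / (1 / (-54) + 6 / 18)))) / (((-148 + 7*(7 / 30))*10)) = -21250 / 37332150414903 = -0.00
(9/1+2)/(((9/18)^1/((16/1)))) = 352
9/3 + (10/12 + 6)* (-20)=-401/3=-133.67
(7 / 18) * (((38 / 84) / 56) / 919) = 19 / 5558112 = 0.00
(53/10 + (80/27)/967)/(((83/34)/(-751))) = -17676894559/10835235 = -1631.43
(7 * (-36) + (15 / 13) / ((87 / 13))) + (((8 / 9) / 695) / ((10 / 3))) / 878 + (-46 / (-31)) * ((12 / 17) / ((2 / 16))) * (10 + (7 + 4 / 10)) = -7415732903089 / 69943795725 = -106.02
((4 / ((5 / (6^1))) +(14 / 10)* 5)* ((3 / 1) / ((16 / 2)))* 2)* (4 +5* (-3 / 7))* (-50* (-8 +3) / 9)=19175 / 42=456.55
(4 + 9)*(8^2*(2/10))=832/5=166.40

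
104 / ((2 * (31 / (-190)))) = -9880 / 31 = -318.71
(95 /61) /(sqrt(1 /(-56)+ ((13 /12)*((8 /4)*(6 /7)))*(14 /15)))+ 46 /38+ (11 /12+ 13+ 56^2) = 3152.32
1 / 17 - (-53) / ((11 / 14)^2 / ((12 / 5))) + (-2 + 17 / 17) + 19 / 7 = 14961719 / 71995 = 207.82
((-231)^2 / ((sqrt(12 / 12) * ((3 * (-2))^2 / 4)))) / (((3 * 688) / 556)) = 824131 / 516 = 1597.15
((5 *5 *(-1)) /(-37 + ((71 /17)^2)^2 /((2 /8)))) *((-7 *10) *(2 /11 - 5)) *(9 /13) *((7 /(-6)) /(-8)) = -27113004625 /37582858456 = -0.72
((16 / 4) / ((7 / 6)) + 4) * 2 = 104 / 7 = 14.86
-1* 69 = -69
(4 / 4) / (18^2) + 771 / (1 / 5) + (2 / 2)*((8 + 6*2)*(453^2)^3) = 172830030958890435.00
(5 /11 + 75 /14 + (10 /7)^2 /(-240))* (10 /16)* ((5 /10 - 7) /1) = -2439775 /103488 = -23.58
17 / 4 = 4.25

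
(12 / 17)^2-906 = -261690 / 289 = -905.50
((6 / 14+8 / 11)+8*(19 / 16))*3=4923 / 154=31.97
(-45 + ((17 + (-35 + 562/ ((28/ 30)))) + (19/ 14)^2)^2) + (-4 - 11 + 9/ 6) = 13188964273/ 38416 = 343319.56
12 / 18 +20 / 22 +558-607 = -1565 / 33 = -47.42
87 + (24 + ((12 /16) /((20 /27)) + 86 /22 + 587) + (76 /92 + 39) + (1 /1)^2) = 15053453 /20240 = 743.75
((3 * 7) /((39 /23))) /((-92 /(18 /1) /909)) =-57267 /26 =-2202.58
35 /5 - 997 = -990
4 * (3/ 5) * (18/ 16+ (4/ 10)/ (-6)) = 127/ 50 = 2.54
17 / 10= 1.70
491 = 491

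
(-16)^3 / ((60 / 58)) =-59392 / 15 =-3959.47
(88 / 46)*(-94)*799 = -3304664 / 23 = -143681.04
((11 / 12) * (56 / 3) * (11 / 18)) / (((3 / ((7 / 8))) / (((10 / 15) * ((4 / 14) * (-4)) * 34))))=-57596 / 729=-79.01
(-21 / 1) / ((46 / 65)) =-1365 / 46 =-29.67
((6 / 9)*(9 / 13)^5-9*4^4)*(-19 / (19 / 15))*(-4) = -51325182360 / 371293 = -138233.64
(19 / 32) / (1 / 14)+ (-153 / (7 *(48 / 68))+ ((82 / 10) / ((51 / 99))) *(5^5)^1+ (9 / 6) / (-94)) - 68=49651.98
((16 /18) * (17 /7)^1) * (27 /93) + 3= 787 /217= 3.63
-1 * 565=-565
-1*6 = -6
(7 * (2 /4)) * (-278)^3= -75197332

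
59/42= 1.40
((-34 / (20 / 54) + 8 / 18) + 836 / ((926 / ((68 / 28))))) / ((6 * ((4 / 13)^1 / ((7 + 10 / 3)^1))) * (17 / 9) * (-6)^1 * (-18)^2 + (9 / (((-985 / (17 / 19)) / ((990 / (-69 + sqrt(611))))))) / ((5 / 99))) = 956514627789364787 * sqrt(611) / 118598014717383986178786 + 48553627565716025337091 / 355794044152151958536358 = 0.14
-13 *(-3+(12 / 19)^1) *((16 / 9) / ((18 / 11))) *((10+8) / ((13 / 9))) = 7920 / 19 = 416.84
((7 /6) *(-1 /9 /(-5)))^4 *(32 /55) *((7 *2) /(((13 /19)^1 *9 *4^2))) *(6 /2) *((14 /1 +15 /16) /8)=76320587 /364781102400000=0.00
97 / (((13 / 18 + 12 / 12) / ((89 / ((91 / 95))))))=14762430 / 2821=5233.05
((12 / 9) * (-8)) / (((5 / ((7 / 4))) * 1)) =-3.73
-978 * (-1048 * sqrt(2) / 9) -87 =-87 +341648 * sqrt(2) / 3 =160967.41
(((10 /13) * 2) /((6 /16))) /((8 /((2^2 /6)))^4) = 5 /25272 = 0.00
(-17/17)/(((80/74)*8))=-0.12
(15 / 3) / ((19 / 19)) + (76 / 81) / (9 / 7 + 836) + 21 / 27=2743480 / 474741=5.78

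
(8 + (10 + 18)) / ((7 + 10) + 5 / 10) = 72 / 35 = 2.06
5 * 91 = 455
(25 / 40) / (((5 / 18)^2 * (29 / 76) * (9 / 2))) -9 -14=-2651 / 145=-18.28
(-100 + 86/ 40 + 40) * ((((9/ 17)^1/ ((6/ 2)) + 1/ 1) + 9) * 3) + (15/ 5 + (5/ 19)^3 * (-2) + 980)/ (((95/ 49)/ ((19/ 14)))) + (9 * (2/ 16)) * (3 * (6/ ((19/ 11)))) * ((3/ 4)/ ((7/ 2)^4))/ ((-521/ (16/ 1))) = -1078.05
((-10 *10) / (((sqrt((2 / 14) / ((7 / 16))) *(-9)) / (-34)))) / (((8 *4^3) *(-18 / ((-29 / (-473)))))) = 86275 / 19616256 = 0.00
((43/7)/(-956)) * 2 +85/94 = 70092/78631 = 0.89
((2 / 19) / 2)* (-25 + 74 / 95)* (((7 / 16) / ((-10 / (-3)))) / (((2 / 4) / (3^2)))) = -434889 / 144400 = -3.01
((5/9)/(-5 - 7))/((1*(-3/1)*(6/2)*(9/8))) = 10/2187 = 0.00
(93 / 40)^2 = 8649 / 1600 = 5.41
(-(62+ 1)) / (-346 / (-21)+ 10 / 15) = -147 / 40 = -3.68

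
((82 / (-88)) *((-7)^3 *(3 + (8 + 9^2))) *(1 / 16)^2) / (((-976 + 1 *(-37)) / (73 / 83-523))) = 1752123233 / 29595808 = 59.20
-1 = -1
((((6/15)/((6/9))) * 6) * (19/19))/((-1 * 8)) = -9/20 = -0.45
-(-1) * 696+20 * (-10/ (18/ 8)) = 5464/ 9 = 607.11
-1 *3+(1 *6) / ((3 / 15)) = 27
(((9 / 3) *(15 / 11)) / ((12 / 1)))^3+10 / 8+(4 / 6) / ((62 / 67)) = 15923843 / 7922112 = 2.01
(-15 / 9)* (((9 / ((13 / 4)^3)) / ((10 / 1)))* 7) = -672 / 2197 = -0.31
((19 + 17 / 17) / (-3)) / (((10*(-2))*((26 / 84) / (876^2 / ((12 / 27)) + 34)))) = 24172820 / 13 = 1859447.69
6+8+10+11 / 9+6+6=335 / 9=37.22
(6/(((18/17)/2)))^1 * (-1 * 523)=-17782/3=-5927.33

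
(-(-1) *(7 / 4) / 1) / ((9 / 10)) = 35 / 18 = 1.94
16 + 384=400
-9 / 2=-4.50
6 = 6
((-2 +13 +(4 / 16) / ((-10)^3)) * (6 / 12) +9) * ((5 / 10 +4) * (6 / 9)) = 347997 / 8000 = 43.50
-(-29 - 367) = 396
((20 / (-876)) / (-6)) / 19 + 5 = 124835 / 24966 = 5.00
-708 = -708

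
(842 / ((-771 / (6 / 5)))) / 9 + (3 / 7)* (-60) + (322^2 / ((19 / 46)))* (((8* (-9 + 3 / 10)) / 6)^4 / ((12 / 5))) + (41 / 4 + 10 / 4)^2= 1165182598671942497 / 615258000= 1893811374.53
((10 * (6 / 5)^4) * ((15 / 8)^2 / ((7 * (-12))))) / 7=-243 / 1960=-0.12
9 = 9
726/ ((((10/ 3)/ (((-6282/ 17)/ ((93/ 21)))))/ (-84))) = 4022565624/ 2635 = 1526590.37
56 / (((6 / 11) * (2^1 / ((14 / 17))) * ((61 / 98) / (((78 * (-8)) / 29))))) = -43947904 / 30073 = -1461.37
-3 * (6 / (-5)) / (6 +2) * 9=81 / 20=4.05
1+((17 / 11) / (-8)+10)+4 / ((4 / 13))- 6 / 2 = 1831 / 88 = 20.81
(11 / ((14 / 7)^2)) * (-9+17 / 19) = -847 / 38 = -22.29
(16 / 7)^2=256 / 49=5.22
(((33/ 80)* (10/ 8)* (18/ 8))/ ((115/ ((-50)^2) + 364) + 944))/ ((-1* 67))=-37125/ 2804450624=-0.00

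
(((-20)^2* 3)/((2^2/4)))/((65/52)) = 960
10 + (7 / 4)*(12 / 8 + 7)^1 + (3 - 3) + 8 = 263 / 8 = 32.88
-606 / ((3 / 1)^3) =-202 / 9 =-22.44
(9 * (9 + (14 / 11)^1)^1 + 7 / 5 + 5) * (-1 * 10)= -988.55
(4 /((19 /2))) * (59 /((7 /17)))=8024 /133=60.33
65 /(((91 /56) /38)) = 1520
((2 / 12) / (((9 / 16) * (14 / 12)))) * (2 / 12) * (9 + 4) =104 / 189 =0.55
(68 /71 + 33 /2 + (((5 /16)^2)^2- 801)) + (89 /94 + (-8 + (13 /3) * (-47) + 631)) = -238323074837 /656080896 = -363.25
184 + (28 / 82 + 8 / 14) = 53070 / 287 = 184.91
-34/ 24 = -17/ 12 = -1.42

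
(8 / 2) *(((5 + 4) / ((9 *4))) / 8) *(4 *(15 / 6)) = 5 / 4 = 1.25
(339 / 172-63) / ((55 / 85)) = -178449 / 1892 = -94.32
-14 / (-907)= 14 / 907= 0.02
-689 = -689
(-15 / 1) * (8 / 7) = -120 / 7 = -17.14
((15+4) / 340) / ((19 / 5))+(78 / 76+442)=572409 / 1292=443.04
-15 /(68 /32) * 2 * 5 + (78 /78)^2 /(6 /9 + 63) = -229149 /3247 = -70.57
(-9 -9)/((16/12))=-27/2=-13.50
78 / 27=26 / 9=2.89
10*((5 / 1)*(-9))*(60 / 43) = -27000 / 43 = -627.91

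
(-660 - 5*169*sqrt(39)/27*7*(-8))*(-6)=3960 - 94640*sqrt(39)/9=-61709.62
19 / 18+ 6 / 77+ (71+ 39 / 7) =107699 / 1386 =77.70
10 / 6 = 5 / 3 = 1.67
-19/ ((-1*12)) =19/ 12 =1.58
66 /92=33 /46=0.72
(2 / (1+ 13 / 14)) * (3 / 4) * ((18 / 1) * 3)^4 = 6613488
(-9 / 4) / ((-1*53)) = 9 / 212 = 0.04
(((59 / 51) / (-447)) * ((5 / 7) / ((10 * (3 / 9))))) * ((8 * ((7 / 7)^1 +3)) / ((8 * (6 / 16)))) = -0.01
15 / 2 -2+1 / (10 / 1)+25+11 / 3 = 514 / 15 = 34.27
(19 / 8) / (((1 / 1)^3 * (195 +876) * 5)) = 19 / 42840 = 0.00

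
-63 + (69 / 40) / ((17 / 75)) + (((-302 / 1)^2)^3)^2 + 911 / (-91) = 7123011018944864965164362338215497 / 12376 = 575550340897290317159369900000.00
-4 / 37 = -0.11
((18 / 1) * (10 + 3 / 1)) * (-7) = -1638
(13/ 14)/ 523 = 13/ 7322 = 0.00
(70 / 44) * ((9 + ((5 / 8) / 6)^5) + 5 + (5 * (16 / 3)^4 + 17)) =36354187701055 / 5605687296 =6485.23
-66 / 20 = -33 / 10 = -3.30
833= 833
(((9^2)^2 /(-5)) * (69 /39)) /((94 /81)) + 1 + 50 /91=-85495731 /42770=-1998.96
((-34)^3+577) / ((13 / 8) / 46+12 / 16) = -14251536 / 289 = -49313.27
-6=-6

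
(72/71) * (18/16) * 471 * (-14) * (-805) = 429961770/71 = 6055799.58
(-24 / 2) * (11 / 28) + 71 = 464 / 7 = 66.29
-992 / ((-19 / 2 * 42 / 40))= 99.45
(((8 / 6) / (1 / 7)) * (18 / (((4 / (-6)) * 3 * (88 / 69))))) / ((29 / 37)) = -53613 / 638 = -84.03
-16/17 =-0.94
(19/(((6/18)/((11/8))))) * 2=627/4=156.75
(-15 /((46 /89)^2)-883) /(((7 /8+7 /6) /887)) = -10576107246 /25921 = -408013.09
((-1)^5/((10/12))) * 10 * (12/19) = -144/19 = -7.58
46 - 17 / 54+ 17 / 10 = 6397 / 135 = 47.39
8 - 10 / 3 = 14 / 3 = 4.67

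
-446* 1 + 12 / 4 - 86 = -529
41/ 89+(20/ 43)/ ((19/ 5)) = 42397/ 72713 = 0.58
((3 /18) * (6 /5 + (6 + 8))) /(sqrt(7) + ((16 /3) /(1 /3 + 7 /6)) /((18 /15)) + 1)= 963 /835 - 243 * sqrt(7) /835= 0.38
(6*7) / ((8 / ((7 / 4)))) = 9.19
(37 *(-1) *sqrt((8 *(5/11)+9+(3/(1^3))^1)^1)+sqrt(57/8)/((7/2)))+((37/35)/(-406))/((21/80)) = -74 *sqrt(473)/11-296/29841+sqrt(114)/14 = -145.56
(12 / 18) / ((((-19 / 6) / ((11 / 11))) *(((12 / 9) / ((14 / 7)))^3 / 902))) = -12177 / 19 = -640.89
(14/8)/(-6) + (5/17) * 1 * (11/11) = 1/408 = 0.00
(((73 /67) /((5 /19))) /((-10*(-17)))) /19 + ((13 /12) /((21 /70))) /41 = 938906 /10507275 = 0.09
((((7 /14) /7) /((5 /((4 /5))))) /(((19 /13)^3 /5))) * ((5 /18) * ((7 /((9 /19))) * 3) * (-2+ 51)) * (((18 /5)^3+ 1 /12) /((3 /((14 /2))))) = 52832109239 /43861500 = 1204.52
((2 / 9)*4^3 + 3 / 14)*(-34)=-30923 / 63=-490.84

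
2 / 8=1 / 4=0.25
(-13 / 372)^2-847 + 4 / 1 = -116657543 / 138384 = -843.00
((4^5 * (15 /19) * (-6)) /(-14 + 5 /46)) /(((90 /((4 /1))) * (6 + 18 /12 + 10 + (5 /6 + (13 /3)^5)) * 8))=158976 /126721013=0.00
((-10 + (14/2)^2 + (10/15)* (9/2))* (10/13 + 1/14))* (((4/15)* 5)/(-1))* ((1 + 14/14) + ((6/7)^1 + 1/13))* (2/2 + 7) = -1307232/1183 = -1105.01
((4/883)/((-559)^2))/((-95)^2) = 4/2490184525075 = 0.00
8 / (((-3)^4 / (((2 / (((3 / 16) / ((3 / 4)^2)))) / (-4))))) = -4 / 27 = -0.15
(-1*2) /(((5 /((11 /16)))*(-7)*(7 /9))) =99 /1960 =0.05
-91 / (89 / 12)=-1092 / 89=-12.27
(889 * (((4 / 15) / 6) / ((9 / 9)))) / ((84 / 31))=14.58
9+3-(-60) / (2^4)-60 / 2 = -57 / 4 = -14.25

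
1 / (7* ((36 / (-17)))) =-17 / 252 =-0.07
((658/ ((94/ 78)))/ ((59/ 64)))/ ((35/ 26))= 129792/ 295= 439.97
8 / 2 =4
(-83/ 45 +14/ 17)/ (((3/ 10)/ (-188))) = 293656/ 459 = 639.77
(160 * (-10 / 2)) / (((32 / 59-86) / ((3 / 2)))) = 35400 / 2521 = 14.04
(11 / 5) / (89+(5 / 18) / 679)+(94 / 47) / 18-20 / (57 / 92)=-29895931733 / 930037365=-32.14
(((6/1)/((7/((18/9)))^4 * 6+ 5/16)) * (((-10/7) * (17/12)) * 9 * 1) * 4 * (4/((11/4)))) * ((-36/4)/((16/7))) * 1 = 440640/158521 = 2.78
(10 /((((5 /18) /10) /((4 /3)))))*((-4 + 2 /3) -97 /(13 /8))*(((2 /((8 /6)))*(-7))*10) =41294400 /13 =3176492.31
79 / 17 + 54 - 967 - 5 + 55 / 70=-217191 / 238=-912.57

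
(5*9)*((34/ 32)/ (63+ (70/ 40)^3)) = 612/ 875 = 0.70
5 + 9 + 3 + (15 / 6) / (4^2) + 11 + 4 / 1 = 1029 / 32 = 32.16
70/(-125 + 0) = -0.56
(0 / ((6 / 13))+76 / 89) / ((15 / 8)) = 608 / 1335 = 0.46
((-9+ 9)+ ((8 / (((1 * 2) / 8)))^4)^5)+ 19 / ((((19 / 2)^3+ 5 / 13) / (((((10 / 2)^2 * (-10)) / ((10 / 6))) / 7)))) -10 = 791583149661917621535214819887296934 / 624449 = 1267650600228229401496703000000.00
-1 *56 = -56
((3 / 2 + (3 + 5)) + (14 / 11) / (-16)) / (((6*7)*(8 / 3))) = 829 / 9856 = 0.08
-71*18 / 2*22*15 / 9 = -23430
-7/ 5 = -1.40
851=851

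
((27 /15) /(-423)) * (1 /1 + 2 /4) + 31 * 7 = 101987 /470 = 216.99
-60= -60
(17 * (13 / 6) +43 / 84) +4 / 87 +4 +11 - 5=115445 / 2436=47.39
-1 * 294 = -294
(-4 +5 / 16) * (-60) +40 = 1045 / 4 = 261.25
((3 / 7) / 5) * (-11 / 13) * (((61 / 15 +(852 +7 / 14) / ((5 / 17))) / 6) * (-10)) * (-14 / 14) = -957847 / 2730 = -350.86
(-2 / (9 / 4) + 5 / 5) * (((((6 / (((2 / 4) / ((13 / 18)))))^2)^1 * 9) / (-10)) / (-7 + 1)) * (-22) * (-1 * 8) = 29744 / 135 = 220.33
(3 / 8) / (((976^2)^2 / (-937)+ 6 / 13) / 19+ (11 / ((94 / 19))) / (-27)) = -0.00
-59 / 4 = -14.75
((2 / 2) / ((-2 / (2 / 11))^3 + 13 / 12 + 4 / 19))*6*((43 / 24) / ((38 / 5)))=-645 / 606346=-0.00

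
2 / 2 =1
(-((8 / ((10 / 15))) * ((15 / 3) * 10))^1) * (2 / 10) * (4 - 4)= 0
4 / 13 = 0.31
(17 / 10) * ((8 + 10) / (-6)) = -51 / 10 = -5.10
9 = 9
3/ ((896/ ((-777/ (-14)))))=333/ 1792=0.19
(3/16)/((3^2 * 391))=1/18768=0.00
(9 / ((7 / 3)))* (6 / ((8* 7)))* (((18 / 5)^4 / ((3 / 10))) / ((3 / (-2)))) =-944784 / 6125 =-154.25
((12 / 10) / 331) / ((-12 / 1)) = -1 / 3310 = -0.00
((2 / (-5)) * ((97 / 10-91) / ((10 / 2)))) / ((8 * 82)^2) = 813 / 53792000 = 0.00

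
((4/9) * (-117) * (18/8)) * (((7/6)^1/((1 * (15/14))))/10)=-637/50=-12.74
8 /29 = 0.28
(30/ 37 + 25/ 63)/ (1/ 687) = 644635/ 777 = 829.65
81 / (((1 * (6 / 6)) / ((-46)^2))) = 171396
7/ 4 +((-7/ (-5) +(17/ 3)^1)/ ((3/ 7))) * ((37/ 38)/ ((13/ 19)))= 59003/ 2340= 25.21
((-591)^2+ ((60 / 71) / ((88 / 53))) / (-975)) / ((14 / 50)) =25330357055 / 20306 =1247432.14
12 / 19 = 0.63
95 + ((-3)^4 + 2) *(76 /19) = 427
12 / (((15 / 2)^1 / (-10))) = -16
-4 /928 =-1 /232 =-0.00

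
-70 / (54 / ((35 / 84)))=-175 / 324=-0.54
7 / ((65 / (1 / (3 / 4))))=28 / 195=0.14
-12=-12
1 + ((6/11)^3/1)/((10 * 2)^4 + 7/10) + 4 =10648048745/2129609317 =5.00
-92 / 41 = -2.24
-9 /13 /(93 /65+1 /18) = -0.47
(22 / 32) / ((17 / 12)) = 33 / 68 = 0.49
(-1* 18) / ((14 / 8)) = -72 / 7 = -10.29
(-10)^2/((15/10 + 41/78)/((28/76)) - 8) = -27300/683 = -39.97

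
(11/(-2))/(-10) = 11/20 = 0.55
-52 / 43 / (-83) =52 / 3569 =0.01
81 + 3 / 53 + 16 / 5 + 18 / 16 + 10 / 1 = 202209 / 2120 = 95.38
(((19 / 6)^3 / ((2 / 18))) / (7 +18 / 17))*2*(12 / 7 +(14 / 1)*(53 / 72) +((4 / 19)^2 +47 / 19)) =427179451 / 414288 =1031.12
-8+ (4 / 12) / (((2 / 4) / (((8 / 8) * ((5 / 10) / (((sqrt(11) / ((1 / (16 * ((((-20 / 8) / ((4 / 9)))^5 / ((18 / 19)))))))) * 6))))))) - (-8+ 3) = -3 - 2048 * sqrt(11) / 38566378125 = -3.00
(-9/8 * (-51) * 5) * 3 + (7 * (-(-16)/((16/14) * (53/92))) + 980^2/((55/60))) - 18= 4891238611/4664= 1048721.83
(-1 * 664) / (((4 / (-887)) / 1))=147242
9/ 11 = 0.82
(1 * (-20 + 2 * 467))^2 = 835396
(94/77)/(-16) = -0.08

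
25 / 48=0.52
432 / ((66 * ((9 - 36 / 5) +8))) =360 / 539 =0.67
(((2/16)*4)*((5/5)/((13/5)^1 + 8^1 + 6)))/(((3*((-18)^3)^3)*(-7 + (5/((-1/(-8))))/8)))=5/197565853206528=0.00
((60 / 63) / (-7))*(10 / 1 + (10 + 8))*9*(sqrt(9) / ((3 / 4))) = -960 / 7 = -137.14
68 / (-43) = -68 / 43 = -1.58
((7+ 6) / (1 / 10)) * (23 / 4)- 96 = 1303 / 2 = 651.50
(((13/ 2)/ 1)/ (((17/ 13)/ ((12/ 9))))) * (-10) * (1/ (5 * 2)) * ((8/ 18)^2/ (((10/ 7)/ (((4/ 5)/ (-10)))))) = 0.07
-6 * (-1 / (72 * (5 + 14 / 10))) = 5 / 384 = 0.01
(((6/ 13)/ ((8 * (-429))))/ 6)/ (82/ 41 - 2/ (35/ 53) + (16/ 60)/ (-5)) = 175/ 8447296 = 0.00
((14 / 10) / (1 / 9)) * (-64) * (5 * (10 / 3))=-13440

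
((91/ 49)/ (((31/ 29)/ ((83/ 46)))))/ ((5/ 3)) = 93873/ 49910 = 1.88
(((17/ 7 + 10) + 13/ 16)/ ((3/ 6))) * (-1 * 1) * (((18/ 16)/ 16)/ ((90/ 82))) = -60803/ 35840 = -1.70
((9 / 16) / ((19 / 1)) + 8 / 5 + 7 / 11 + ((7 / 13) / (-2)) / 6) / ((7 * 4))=1448333 / 18258240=0.08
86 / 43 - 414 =-412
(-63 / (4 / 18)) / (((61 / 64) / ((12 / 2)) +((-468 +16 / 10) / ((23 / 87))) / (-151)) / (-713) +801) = -192553122240 / 544027699337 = -0.35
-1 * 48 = -48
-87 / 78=-29 / 26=-1.12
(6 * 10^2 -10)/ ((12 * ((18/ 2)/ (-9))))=-295/ 6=-49.17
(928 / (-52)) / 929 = -232 / 12077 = -0.02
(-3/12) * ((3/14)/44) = -3/2464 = -0.00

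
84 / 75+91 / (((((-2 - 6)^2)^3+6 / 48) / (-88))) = 1.09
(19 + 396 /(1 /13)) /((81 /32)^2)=5291008 /6561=806.43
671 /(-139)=-4.83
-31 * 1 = -31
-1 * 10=-10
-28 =-28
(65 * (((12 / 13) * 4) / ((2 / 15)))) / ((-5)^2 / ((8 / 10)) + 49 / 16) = 3200 / 61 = 52.46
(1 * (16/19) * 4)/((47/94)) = 128/19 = 6.74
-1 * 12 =-12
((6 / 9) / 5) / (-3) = -2 / 45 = -0.04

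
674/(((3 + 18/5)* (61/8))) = 26960/2013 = 13.39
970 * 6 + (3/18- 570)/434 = 15151861/2604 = 5818.69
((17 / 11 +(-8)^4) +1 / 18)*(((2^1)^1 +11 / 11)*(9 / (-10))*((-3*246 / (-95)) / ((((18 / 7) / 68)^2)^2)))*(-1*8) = 17076801335470912 / 50787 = 336243553182.33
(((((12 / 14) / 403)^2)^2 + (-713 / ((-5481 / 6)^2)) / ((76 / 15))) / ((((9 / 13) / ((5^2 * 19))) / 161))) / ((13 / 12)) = -10597503827549929100 / 616304472332255343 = -17.20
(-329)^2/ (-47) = -2303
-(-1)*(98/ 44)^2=2401/ 484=4.96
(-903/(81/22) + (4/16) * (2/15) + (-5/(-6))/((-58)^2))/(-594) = 222733579/539518320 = 0.41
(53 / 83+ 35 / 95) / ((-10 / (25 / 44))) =-1985 / 34694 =-0.06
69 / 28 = 2.46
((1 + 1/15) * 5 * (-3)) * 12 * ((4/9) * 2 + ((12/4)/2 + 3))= -3104/3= -1034.67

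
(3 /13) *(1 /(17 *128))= 3 /28288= 0.00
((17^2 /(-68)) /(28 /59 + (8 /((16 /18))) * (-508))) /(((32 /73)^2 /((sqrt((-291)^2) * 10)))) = 1555391217 /110477312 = 14.08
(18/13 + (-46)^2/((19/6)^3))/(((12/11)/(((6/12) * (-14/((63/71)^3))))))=-1326598911055/2123422938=-624.75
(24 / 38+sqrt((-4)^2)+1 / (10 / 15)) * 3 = 699 / 38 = 18.39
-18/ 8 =-9/ 4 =-2.25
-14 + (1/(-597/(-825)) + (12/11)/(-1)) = -30009/2189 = -13.71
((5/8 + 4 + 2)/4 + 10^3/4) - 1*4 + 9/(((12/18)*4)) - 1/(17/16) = 136049/544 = 250.09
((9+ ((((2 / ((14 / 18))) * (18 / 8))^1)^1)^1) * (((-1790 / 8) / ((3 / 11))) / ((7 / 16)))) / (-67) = 1358610 / 3283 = 413.83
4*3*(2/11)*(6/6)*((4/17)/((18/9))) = 48/187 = 0.26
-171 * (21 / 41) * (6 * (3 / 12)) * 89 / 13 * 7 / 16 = -6711579 / 17056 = -393.50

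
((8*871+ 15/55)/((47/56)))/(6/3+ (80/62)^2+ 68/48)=49500602592/30296717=1633.86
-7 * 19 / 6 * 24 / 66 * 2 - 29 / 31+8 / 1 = -9265 / 1023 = -9.06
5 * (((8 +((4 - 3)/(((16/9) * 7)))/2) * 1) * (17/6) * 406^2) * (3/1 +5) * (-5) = -4506056975/6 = -751009495.83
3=3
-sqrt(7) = -2.65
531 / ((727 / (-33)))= -17523 / 727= -24.10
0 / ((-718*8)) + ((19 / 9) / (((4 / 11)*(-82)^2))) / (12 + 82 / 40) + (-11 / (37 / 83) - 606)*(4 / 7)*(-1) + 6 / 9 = 1590182793271 / 4404293964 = 361.05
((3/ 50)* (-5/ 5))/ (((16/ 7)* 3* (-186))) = 7/ 148800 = 0.00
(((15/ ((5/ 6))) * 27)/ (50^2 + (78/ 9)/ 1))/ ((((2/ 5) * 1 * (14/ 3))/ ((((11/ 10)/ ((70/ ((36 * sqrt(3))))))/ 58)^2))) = 64304361/ 2170972538000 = 0.00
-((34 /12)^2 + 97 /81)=-2989 /324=-9.23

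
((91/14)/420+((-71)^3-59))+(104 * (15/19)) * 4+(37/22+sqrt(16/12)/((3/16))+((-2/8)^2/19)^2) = -38174652633629/106740480+32 * sqrt(3)/9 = -357633.72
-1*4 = -4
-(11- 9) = -2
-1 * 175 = -175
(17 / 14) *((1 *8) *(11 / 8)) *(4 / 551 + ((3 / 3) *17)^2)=4254063 / 1102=3860.31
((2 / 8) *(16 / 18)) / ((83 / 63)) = 14 / 83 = 0.17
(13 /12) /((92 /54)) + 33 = 6189 /184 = 33.64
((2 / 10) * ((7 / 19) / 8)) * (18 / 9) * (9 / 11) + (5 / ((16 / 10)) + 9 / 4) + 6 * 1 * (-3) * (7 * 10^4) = -10533554939 / 8360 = -1259994.61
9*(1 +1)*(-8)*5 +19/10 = -718.10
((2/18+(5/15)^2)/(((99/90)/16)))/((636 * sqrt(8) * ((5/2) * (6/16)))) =64 * sqrt(2)/47223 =0.00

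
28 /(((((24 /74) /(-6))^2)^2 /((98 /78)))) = 642837223 /156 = 4120751.43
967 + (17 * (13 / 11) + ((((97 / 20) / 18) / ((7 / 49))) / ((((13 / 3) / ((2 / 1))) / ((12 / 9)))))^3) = 2177232759479 / 2202217875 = 988.65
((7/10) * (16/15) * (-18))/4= -84/25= -3.36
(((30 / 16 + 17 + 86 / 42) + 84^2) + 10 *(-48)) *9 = 3324849 / 56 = 59372.30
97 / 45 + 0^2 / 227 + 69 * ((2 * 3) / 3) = 6307 / 45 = 140.16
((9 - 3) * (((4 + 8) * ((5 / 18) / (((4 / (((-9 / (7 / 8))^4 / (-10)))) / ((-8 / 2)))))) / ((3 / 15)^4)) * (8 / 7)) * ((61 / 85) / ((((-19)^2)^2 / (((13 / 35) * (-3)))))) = -25573161369600 / 260646300593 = -98.11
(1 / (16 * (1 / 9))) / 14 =9 / 224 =0.04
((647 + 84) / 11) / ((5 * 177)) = 0.08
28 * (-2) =-56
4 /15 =0.27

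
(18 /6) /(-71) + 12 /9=275 /213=1.29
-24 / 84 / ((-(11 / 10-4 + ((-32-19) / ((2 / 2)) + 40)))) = -0.02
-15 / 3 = -5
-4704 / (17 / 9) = -42336 / 17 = -2490.35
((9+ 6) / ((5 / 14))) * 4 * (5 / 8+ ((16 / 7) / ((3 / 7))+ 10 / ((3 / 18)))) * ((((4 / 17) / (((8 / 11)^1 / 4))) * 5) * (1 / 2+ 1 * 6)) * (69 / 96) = 182227045 / 544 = 334976.19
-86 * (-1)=86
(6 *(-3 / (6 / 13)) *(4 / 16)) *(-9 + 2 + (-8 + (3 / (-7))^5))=2460393 / 16807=146.39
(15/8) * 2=15/4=3.75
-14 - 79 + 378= 285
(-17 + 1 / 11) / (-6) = 31 / 11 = 2.82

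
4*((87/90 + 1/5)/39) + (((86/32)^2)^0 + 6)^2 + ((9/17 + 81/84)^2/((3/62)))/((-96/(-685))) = 160385716007/424150272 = 378.13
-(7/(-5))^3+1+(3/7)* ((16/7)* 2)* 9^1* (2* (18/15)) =46.06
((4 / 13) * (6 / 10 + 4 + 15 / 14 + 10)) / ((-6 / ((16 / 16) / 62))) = -1097 / 84630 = -0.01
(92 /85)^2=8464 /7225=1.17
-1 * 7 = -7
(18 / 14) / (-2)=-9 / 14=-0.64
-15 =-15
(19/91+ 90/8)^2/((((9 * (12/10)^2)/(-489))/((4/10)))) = -14178751415/7154784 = -1981.72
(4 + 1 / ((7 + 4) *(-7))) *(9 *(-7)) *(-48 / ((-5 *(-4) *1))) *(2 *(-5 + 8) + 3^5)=8255844 / 55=150106.25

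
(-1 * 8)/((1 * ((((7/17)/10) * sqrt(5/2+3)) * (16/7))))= -85 * sqrt(22)/11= -36.24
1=1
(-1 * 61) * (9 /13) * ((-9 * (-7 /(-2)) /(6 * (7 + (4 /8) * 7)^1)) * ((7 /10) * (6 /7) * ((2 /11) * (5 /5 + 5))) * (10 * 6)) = 118584 /143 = 829.26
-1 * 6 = -6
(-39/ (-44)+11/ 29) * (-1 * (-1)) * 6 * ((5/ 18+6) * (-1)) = -182495/ 3828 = -47.67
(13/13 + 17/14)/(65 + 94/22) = 341/10668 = 0.03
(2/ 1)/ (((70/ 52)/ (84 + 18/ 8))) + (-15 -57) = 393/ 7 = 56.14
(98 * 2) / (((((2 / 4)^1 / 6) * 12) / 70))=13720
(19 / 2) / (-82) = -19 / 164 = -0.12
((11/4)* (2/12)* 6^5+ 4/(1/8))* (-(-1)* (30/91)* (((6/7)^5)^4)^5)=70480013103187649349710946021011277679547063485822371542066603731941351622579322880/294337362375852977212362946988119729788005491100320911484984475156643922826960453460091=0.00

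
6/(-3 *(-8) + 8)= 3/16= 0.19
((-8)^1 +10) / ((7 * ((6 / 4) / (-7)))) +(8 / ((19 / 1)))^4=-508996 / 390963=-1.30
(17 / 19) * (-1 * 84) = -1428 / 19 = -75.16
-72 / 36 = -2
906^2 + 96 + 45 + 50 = 821027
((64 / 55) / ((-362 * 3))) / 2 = -0.00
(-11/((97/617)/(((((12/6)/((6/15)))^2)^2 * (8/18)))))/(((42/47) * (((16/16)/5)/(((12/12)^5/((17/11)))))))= -21930493750/311661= -70366.50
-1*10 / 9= -10 / 9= -1.11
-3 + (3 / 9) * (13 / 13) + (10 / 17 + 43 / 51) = -21 / 17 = -1.24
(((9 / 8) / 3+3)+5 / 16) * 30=885 / 8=110.62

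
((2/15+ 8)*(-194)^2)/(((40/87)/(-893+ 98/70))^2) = 7194666888873207/6250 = 1151146702219.71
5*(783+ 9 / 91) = 356310 / 91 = 3915.49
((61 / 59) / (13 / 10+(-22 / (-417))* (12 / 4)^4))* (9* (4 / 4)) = 12510 / 7493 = 1.67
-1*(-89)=89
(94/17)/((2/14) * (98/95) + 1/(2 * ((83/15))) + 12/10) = 1482380/385441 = 3.85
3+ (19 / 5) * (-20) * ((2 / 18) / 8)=35 / 18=1.94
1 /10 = 0.10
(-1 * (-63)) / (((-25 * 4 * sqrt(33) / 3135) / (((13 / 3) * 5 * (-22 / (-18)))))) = -19019 * sqrt(33) / 12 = -9104.65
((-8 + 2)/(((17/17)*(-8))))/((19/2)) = 3/38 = 0.08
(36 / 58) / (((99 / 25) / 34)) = 1700 / 319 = 5.33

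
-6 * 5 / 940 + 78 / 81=0.93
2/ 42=1/ 21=0.05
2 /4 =1 /2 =0.50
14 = 14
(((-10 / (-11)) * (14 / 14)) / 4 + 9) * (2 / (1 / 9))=1827 / 11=166.09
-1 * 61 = -61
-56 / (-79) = 56 / 79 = 0.71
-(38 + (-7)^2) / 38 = -87 / 38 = -2.29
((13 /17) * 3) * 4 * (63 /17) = 9828 /289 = 34.01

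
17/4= 4.25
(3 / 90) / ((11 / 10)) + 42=1387 / 33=42.03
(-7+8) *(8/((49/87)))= 696/49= 14.20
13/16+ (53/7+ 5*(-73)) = -39941/112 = -356.62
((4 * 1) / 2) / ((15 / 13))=26 / 15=1.73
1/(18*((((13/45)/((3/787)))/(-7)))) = -105/20462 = -0.01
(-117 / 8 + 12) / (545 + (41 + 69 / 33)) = -231 / 51752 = -0.00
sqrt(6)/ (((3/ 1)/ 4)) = 4*sqrt(6)/ 3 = 3.27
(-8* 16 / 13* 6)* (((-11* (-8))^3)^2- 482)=-27435564483072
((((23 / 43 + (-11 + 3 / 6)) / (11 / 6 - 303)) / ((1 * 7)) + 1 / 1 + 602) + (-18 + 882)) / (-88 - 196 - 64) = -66492845 / 15773303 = -4.22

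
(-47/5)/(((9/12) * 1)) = -188/15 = -12.53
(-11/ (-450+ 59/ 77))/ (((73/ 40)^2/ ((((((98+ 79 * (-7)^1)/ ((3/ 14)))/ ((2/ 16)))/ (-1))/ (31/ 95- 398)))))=-133893760000/ 426367870407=-0.31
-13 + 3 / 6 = -25 / 2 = -12.50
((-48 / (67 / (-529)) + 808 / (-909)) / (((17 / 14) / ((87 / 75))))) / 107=92564752 / 27421425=3.38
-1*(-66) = 66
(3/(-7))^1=-3/7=-0.43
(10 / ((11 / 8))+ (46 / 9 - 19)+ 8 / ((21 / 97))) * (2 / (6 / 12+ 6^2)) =84092 / 50589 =1.66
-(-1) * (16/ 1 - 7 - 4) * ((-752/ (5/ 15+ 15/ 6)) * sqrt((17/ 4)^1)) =-11280 * sqrt(17)/ 17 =-2735.80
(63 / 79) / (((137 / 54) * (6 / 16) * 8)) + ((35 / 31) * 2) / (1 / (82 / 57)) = 64127798 / 19124241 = 3.35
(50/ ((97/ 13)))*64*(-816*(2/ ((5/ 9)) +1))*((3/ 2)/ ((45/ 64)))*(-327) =108930072576/ 97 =1122990438.93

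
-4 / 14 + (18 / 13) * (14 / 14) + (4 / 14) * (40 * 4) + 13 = 5443 / 91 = 59.81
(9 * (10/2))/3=15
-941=-941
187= 187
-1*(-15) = 15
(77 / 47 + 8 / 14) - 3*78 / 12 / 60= 24803 / 13160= 1.88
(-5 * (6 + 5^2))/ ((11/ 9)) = -1395/ 11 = -126.82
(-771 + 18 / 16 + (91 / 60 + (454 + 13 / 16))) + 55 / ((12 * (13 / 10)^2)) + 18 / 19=-79603627 / 256880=-309.89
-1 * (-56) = 56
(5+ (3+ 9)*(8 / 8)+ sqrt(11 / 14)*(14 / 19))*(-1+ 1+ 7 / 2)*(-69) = -8211 / 2- 483*sqrt(154) / 38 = -4263.23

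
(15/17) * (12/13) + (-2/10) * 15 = -483/221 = -2.19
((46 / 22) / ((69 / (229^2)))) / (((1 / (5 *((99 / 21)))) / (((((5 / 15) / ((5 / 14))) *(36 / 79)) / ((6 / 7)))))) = 1468348 / 79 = 18586.68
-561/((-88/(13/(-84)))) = -221/224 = -0.99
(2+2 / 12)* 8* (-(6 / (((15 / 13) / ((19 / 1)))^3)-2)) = -1567082192 / 3375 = -464320.65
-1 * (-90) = 90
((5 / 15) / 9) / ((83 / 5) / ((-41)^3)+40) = 0.00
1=1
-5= -5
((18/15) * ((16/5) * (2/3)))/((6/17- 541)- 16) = -1088/236575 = -0.00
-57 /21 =-19 /7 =-2.71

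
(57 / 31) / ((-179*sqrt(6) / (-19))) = 361*sqrt(6) / 11098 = 0.08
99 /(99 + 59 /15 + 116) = 0.45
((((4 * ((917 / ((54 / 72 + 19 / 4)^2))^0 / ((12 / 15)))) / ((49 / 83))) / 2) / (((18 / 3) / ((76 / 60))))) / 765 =1577 / 1349460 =0.00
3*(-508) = -1524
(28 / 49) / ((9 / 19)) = 76 / 63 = 1.21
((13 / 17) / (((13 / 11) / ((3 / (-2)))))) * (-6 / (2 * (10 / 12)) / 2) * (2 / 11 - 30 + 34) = 621 / 85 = 7.31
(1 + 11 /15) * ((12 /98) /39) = 4 /735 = 0.01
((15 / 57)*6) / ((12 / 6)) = 15 / 19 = 0.79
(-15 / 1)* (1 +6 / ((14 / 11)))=-600 / 7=-85.71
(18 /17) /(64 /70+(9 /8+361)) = 0.00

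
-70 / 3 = -23.33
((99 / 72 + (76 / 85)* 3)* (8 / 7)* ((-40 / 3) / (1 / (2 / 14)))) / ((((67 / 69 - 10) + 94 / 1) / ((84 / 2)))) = -4.37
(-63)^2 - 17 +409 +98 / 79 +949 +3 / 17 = 7133233 / 1343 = 5311.42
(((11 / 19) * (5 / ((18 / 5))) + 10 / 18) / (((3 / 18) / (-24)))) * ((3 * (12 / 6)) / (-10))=2232 / 19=117.47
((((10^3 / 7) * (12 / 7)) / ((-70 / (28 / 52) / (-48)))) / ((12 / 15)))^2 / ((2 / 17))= 44064000000 / 405769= 108593.81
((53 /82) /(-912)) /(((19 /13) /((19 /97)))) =-689 /7254048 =-0.00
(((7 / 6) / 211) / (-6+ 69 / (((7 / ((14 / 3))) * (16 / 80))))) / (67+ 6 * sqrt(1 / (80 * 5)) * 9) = 5 / 14118432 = 0.00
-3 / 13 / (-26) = 3 / 338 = 0.01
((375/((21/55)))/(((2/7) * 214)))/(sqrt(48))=6875 * sqrt(3)/5136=2.32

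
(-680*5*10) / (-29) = 34000 / 29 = 1172.41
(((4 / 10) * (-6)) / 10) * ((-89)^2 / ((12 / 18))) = -71289 / 25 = -2851.56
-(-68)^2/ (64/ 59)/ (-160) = 26.64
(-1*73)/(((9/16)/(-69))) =26864/3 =8954.67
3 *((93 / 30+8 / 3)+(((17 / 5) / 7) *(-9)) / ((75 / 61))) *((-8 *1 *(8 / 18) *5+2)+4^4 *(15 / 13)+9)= 30153931 / 15750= 1914.54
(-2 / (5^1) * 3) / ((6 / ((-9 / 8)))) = 9 / 40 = 0.22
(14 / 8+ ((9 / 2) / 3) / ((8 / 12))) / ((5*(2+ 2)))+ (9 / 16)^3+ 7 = 151101 / 20480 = 7.38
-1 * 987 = -987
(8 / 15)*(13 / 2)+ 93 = 1447 / 15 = 96.47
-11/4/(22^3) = -1/3872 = -0.00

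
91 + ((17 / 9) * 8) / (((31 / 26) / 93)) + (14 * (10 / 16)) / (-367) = 1269.64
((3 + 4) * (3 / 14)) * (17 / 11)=2.32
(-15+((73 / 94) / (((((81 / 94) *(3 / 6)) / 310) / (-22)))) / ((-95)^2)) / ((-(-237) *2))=-2392219 / 69301170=-0.03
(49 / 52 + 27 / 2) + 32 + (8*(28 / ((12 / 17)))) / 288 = 16688 / 351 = 47.54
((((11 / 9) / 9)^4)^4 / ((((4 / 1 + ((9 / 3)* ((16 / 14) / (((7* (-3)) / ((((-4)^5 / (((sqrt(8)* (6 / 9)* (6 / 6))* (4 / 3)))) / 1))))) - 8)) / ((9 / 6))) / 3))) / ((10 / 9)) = 110325301402436758561 / 2242156534785397453574342304421948080 + 9006147053260143556* sqrt(2) / 15570531491565260094266266002930195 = 0.00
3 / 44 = 0.07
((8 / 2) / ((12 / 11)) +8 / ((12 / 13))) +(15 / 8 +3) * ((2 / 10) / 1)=1597 / 120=13.31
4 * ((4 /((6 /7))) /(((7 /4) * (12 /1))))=8 /9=0.89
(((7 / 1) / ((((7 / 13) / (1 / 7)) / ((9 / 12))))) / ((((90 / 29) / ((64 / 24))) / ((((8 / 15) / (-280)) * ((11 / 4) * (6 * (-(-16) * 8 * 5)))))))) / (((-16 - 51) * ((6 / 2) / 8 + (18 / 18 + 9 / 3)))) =2123264 / 25853625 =0.08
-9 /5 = -1.80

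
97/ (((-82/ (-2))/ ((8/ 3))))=6.31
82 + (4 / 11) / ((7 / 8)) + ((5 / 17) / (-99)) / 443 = 430125499 / 5218983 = 82.42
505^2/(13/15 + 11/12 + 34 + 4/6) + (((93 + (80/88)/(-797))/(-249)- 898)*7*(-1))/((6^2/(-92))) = -4813614806585/530464869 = -9074.33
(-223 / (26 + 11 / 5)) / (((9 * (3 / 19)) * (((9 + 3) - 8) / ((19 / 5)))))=-80503 / 15228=-5.29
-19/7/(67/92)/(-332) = 437/38927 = 0.01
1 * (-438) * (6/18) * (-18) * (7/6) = 3066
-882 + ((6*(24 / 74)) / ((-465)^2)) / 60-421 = -17374039123 / 13333875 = -1303.00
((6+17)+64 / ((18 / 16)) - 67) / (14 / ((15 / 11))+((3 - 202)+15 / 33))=-3190 / 46599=-0.07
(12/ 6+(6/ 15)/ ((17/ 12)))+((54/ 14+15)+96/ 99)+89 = 2181629/ 19635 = 111.11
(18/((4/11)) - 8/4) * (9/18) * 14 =665/2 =332.50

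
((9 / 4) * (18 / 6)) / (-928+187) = -9 / 988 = -0.01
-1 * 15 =-15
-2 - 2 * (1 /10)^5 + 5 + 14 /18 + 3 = 3049991 /450000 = 6.78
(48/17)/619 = 48/10523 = 0.00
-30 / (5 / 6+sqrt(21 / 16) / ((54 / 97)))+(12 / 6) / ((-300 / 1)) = 58264937 / 8259450 - 209520*sqrt(21) / 55063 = -10.38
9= 9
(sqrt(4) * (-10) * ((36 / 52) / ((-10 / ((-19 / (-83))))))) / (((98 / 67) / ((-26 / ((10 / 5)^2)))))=-11457 / 8134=-1.41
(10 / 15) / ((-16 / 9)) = -3 / 8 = -0.38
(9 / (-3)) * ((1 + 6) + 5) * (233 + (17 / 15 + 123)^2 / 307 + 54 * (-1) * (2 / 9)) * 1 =-74930476 / 7675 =-9762.93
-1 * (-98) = 98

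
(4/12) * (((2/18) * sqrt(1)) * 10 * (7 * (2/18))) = 70/243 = 0.29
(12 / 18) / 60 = 1 / 90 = 0.01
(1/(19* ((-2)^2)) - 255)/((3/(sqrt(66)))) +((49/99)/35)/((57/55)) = 7/513 - 19379* sqrt(66)/228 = -690.49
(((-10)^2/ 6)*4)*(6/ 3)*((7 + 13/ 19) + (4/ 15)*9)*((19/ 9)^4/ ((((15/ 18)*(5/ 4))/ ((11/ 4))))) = 2312964544/ 32805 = 70506.46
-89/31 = -2.87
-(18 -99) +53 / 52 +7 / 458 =976867 / 11908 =82.03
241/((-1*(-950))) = 241/950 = 0.25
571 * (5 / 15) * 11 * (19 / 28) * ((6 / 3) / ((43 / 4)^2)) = 954712 / 38829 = 24.59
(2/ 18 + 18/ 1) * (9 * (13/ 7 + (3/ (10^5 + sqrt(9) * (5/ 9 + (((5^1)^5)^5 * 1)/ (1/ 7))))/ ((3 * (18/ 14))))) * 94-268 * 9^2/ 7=714049637317668880246907/ 28163194656372520320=25354.00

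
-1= -1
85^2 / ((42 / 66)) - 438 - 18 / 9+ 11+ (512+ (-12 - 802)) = 74358 / 7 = 10622.57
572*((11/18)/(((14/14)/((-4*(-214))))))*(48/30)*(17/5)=366244736/225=1627754.38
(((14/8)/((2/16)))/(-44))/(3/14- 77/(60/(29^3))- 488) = 1470/146855951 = 0.00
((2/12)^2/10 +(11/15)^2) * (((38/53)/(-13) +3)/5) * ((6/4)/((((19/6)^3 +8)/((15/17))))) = 53303859/5028976550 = 0.01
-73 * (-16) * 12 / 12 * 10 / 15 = 2336 / 3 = 778.67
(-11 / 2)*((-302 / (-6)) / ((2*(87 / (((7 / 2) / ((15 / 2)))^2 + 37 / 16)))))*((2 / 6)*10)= -13.42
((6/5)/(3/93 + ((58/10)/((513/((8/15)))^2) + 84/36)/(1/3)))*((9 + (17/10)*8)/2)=41484645315/21514123286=1.93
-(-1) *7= 7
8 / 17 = 0.47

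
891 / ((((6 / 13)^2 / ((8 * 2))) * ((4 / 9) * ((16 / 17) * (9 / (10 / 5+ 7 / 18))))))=1358929 / 32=42466.53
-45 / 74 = -0.61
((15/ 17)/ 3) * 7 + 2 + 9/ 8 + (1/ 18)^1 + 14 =23549/ 1224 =19.24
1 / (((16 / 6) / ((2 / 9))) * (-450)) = -1 / 5400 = -0.00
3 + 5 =8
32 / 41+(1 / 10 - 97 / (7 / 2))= -77013 / 2870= -26.83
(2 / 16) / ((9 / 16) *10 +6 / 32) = 2 / 93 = 0.02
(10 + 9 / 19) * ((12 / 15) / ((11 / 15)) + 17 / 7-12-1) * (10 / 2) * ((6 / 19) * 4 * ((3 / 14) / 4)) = -33.60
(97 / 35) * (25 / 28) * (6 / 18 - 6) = -8245 / 588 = -14.02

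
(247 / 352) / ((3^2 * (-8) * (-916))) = 247 / 23215104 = 0.00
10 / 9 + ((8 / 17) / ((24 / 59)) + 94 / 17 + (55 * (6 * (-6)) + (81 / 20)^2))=-119694967 / 61200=-1955.80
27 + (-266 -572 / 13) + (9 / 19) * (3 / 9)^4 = -48392 / 171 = -282.99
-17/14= -1.21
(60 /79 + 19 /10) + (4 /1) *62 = 198021 /790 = 250.66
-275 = -275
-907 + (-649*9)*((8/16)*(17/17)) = -7655/2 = -3827.50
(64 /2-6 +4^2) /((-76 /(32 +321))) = -7413 /38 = -195.08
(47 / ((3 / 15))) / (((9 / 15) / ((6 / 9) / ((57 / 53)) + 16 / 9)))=939.08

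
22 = 22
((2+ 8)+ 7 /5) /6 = 19 /10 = 1.90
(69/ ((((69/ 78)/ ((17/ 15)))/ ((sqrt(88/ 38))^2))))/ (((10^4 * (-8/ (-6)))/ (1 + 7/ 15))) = 0.02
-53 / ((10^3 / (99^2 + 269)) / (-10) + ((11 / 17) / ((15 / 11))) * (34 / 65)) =-52036725 / 233944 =-222.43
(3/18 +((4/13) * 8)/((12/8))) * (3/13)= 141/338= 0.42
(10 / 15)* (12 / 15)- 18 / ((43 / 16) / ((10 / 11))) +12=45724 / 7095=6.44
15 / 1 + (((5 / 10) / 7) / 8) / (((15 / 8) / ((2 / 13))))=20476 / 1365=15.00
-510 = -510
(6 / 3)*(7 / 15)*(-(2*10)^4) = -448000 / 3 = -149333.33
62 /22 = 31 /11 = 2.82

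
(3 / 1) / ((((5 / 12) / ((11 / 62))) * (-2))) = -99 / 155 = -0.64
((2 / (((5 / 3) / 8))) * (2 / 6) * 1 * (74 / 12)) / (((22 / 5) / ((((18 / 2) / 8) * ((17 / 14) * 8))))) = 3774 / 77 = 49.01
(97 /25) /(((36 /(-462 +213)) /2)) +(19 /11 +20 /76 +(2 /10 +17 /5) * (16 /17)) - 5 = -28403393 /532950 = -53.29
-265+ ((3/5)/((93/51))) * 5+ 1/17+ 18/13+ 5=-1760100/6851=-256.91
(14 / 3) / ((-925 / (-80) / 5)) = 224 / 111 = 2.02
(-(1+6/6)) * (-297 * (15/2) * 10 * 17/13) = 757350/13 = 58257.69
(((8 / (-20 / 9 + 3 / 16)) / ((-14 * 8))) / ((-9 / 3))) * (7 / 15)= -8 / 1465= -0.01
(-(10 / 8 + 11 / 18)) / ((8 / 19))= -1273 / 288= -4.42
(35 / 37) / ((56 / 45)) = 225 / 296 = 0.76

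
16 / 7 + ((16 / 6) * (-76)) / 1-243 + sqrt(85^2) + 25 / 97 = -729497 / 2037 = -358.12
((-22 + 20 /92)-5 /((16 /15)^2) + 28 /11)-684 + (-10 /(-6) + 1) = -136977523 /194304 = -704.97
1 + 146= 147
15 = 15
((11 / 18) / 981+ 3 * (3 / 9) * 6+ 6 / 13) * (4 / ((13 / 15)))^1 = 14834150 / 497367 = 29.83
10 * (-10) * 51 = -5100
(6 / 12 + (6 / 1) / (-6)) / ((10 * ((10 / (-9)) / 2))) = 9 / 100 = 0.09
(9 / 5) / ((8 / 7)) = 63 / 40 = 1.58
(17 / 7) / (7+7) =17 / 98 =0.17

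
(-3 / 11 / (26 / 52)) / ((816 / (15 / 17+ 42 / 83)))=-0.00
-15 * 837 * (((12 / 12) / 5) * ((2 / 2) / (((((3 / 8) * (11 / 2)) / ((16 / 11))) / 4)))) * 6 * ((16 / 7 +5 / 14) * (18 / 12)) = -142705152 / 847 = -168483.06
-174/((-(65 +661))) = 29/121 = 0.24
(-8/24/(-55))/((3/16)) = 16/495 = 0.03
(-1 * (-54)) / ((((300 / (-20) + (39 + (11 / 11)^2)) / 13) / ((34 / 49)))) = 23868 / 1225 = 19.48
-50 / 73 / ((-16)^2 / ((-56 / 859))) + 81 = 81268447 / 1003312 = 81.00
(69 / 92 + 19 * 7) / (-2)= -535 / 8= -66.88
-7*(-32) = 224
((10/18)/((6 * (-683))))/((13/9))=-5/53274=-0.00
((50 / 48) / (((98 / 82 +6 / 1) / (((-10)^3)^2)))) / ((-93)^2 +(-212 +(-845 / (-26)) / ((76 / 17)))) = 3895000000 / 227184633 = 17.14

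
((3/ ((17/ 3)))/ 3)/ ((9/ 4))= 4/ 51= 0.08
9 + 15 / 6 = 23 / 2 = 11.50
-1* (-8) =8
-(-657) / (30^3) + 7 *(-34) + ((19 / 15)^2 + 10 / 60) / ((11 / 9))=-7805377 / 33000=-236.53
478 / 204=239 / 102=2.34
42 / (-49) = -6 / 7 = -0.86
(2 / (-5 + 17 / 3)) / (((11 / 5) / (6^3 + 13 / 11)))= 35835 / 121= 296.16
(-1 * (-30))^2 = 900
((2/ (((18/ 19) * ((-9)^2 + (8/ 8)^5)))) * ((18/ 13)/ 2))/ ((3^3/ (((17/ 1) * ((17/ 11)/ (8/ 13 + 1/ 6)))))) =5491/ 247599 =0.02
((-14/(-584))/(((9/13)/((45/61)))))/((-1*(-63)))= 65/160308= 0.00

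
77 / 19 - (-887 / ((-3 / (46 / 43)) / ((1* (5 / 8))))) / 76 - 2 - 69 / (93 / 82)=-74628155 / 1215696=-61.39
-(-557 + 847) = -290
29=29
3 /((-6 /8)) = -4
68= 68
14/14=1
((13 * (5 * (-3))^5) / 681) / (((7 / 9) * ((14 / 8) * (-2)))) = 5325.11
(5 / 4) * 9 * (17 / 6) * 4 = 255 / 2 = 127.50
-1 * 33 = -33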